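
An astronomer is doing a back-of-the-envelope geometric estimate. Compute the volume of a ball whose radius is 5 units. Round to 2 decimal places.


Shape: sphere
Radius r = 5 units
Formula: V = (4/3) * pi * r^3
r^3 = 125
(4/3) * 125 = 166.666667
V = 166.666667 * pi
V = 523.6
523.6 units^3


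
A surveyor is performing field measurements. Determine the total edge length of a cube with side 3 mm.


Shape: cube
Side s = 3 mm
A cube has 12 edges, all equal.
Formula: total edge length = 12 * s
Total = 12 * 3
Total = 36
36 mm


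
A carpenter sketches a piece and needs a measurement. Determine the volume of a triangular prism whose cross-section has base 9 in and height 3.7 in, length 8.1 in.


Shape: triangular prism
Triangle base = 9 in, triangle height = 3.7 in, prism length L = 8.1 in
Formula: V = (1/2 * b * h_tri) * L
Cross-section area = 0.5 * 9 * 3.7 = 16.65
V = 16.65 * 8.1
V = 134.865
134.865 in^3


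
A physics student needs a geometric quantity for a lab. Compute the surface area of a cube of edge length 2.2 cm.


Shape: cube
Side s = 2.2 cm
A cube has 6 square faces.
Formula: SA = 6 * s^2
s^2 = 4.84
SA = 6 * 4.84
SA = 29.04
29.04 cm^2


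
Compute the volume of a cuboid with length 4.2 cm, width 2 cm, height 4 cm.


Shape: rectangular prism
l = 4.2 cm, w = 2 cm, h = 4 cm
Formula: V = l * w * h
V = 4.2 * 2 * 4
V = 8.4 * 4
V = 33.6
33.6 cm^3


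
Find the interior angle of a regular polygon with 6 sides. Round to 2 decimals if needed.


Shape: regular hexagon (6 sides)
Formula: interior angle = (n - 2) * 180 / n
(n - 2) = 4
(n - 2) * 180 = 720
angle = 720 / 6
angle = 120
120 degrees


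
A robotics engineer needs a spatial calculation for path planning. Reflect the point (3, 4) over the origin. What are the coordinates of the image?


Transformation: reflection
Original point: (3, 4)
Rule for reflection through the origin: (x, y) -> (-x, -y)
Apply: (3, 4) -> (-3, -4)
(-3, -4)


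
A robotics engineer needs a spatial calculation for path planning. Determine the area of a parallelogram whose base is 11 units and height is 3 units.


Shape: parallelogram
Base b = 11 units, Height h = 3 units
Formula: A = b * h
A = 11 * 3
A = 33
33 units^2


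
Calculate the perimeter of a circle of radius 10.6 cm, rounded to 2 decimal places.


Shape: circle
Radius r = 10.6 cm
Formula: C = 2 * pi * r
C = 2 * pi * 10.6
C = 21.2 * pi
C = 66.6
66.6 cm


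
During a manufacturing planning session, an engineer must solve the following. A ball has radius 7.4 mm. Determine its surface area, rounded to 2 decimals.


Shape: sphere
Radius r = 7.4 mm
Formula: SA = 4 * pi * r^2
r^2 = 54.76
SA = 4 * pi * 54.76
SA = 219.04 * pi
SA = 688.13
688.13 mm^2


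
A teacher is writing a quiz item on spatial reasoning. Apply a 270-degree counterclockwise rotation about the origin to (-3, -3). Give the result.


Transformation: rotation about the origin
Original point: (-3, -3)
Rule for 270 deg counterclockwise: (x, y) -> (y, -x)
Apply: (-3, -3) -> (-3, 3)
(-3, 3)


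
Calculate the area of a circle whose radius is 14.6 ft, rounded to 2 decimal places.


Shape: circle
Radius r = 14.6 ft
Formula: A = pi * r^2
r^2 = 14.6^2 = 213.16
A = pi * 213.16
A = 669.66
669.66 ft^2


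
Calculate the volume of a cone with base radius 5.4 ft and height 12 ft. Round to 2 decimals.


Shape: cone
Radius r = 5.4 ft, Height h = 12 ft
Formula: V = (1/3) * pi * r^2 * h
r^2 = 29.16
pi * r^2 * h = pi * 29.16 * 12 = 349.92 * pi
V = 349.92 * pi / 3
V = 366.44
366.44 ft^3


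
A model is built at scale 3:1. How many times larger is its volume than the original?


Linear scale factor k = 3
Rule: under a linear scaling by k, volumes scale by k^3.
k^3 = 3 * 3 * 3
k^3 = 9 * 3
k^3 = 27
Volume scales by a factor of 27.
27 (dimensionless)


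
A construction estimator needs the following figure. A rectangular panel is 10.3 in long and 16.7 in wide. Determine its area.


Shape: rectangle
Length l = 10.3 in, Width w = 16.7 in
Formula: A = l * w
A = 10.3 * 16.7
A = 172.01
172.01 in^2


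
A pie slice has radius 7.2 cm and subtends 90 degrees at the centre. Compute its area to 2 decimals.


Shape: circular sector
Radius r = 7.2 cm, Angle = 90 degrees
Formula: A = (angle/360) * pi * r^2
r^2 = 51.84
Fraction of circle = 90/360
A = (90/360) * pi * 51.84
A = 12.96 * pi
A = 40.72
40.72 cm^2


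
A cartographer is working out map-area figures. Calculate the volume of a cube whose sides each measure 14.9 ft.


Shape: cube
Side s = 14.9 ft
Formula: V = s^3
V = 14.9 * 14.9 * 14.9
V = 222.01 * 14.9
V = 3307.949
3307.949 ft^3


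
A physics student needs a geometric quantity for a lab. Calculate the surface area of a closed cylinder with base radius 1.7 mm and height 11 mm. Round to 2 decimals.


Shape: closed cylinder
Radius r = 1.7 mm, Height h = 11 mm
Formula: SA = 2*pi*r^2 + 2*pi*r*h = 2*pi*r*(r + h)
r + h = 12.7
2 * r * (r + h) = 2 * 1.7 * 12.7 = 43.18
SA = 43.18 * pi
SA = 135.65
135.65 mm^2


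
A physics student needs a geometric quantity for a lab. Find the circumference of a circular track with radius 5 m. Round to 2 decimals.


Shape: circle
Radius r = 5 m
Formula: C = 2 * pi * r
C = 2 * pi * 5
C = 10 * pi
C = 31.42
31.42 m


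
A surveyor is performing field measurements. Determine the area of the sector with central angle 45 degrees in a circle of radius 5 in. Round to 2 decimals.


Shape: circular sector
Radius r = 5 in, Angle = 45 degrees
Formula: A = (angle/360) * pi * r^2
r^2 = 25
Fraction of circle = 45/360
A = (45/360) * pi * 25
A = 3.125 * pi
A = 9.82
9.82 in^2


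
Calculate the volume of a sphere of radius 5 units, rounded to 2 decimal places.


Shape: sphere
Radius r = 5 units
Formula: V = (4/3) * pi * r^3
r^3 = 125
(4/3) * 125 = 166.666667
V = 166.666667 * pi
V = 523.6
523.6 units^3


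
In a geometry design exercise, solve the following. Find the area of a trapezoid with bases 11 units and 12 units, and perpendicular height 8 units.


Shape: trapezoid
Parallel sides a = 11 units, b = 12 units; Height h = 8 units
Formula: A = (a + b) * h / 2
a + b = 11 + 12 = 23
A = 23 * 8 / 2
A = 184 / 2
A = 92
92 units^2


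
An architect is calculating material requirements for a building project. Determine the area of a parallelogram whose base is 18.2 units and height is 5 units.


Shape: parallelogram
Base b = 18.2 units, Height h = 5 units
Formula: A = b * h
A = 18.2 * 5
A = 91
91 units^2


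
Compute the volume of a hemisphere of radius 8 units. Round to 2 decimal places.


Shape: hemisphere (half of a sphere)
Radius r = 8 units
Formula: V = (1/2) * (4/3) * pi * r^3 = (2/3) * pi * r^3
r^3 = 512
(2/3) * 512 = 341.333333
V = 341.333333 * pi
V = 1072.33
1072.33 units^3


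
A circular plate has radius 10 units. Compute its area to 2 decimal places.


Shape: circle
Radius r = 10 units
Formula: A = pi * r^2
r^2 = 10^2 = 100
A = pi * 100
A = 314.16
314.16 units^2


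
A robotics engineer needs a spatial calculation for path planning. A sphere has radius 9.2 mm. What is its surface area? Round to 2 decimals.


Shape: sphere
Radius r = 9.2 mm
Formula: SA = 4 * pi * r^2
r^2 = 84.64
SA = 4 * pi * 84.64
SA = 338.56 * pi
SA = 1063.62
1063.62 mm^2


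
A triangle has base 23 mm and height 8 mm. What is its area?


Shape: triangle
Base b = 23 mm, Height h = 8 mm
Formula: A = (1/2) * b * h
A = 0.5 * 23 * 8
A = 0.5 * 184
A = 92
92 mm^2


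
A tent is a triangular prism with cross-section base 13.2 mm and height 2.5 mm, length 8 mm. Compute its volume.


Shape: triangular prism
Triangle base = 13.2 mm, triangle height = 2.5 mm, prism length L = 8 mm
Formula: V = (1/2 * b * h_tri) * L
Cross-section area = 0.5 * 13.2 * 2.5 = 16.5
V = 16.5 * 8
V = 132
132 mm^3


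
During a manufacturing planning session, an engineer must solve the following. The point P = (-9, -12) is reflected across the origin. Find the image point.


Transformation: reflection
Original point: (-9, -12)
Rule for reflection through the origin: (x, y) -> (-x, -y)
Apply: (-9, -12) -> (9, 12)
(9, 12)


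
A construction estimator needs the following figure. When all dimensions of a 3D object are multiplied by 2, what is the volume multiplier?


Linear scale factor k = 2
Rule: under a linear scaling by k, volumes scale by k^3.
k^3 = 2 * 2 * 2
k^3 = 4 * 2
k^3 = 8
Volume scales by a factor of 8.
8 (dimensionless)


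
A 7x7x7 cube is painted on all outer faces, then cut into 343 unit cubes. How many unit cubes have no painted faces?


Large cube: 7 x 7 x 7, cut into unit cubes.
n = 7, so n - 2 = 5
Unpainted cubes form the interior (n - 2)^3 block.
(n - 2)^3 = 5^3 = 125
125 unit cubes


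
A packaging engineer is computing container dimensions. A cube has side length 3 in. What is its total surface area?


Shape: cube
Side s = 3 in
A cube has 6 square faces.
Formula: SA = 6 * s^2
s^2 = 9
SA = 6 * 9
SA = 54
54 in^2


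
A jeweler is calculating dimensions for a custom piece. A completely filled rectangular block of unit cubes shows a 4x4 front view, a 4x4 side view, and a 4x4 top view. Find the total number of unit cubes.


Orthographic views of a solid rectangular block:
Front view 4 x 4 -> length = 4, height = 4
Side view 4 x 4 -> width = 4, height = 4 (consistent)
Top view 4 x 4 -> confirms length = 4, width = 4
The block is 4 x 4 x 4.
Total unit cubes = 4 * 4 * 4 = 64
64 unit cubes


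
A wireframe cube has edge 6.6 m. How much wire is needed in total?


Shape: cube
Side s = 6.6 m
A cube has 12 edges, all equal.
Formula: total edge length = 12 * s
Total = 12 * 6.6
Total = 79.2
79.2 m


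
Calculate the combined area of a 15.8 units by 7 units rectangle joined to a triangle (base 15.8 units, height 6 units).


Composite shape: rectangle + triangle
Rectangle area = 15.8 * 7 = 110.6
Triangle area = 0.5 * 15.8 * 6 = 47.4
Total = 110.6 + 47.4
Total = 158
158 units^2


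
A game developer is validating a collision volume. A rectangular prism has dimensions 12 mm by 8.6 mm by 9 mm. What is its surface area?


Shape: rectangular prism
l = 12 mm, w = 8.6 mm, h = 9 mm
Formula: SA = 2(lw + lh + wh)
lw = 103.2, lh = 108, wh = 77.4
lw + lh + wh = 288.6
SA = 2 * 288.6
SA = 577.2
577.2 mm^2


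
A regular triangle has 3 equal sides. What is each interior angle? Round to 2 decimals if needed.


Shape: regular triangle (3 sides)
Formula: interior angle = (n - 2) * 180 / n
(n - 2) = 1
(n - 2) * 180 = 180
angle = 180 / 3
angle = 60
60 degrees


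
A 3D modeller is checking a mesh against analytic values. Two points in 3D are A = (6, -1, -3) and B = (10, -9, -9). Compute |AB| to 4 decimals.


3D distance between two points
P1 = (6, -1, -3), P2 = (10, -9, -9)
Formula: d = sqrt((x2-x1)^2 + (y2-y1)^2 + (z2-z1)^2)
dx = 10 - 6 = 4
dy = -9 - -1 = -8
dz = -9 - -3 = -6
dx^2 + dy^2 + dz^2 = 16 + 64 + 36 = 116
d = sqrt(116)
d = 10.7703
10.7703 units


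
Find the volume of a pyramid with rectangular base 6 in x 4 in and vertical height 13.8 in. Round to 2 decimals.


Shape: rectangular pyramid
Base: 6 in x 4 in, Height h = 13.8 in
Formula: V = (1/3) * base_area * h
base_area = 6 * 4 = 24
base_area * h = 24 * 13.8 = 331.2
V = 331.2 / 3
V = 110.4
110.4 in^3


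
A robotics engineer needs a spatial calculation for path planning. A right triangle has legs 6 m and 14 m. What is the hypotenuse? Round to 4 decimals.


Shape: right triangle
Legs a = 6 m, b = 14 m
Formula: c = sqrt(a^2 + b^2)
a^2 = 36, b^2 = 196
a^2 + b^2 = 232
c = sqrt(232)
c = 15.2315
15.2315 m


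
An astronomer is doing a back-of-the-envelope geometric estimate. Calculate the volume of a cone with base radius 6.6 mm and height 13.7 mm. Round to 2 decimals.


Shape: cone
Radius r = 6.6 mm, Height h = 13.7 mm
Formula: V = (1/3) * pi * r^2 * h
r^2 = 43.56
pi * r^2 * h = pi * 43.56 * 13.7 = 596.772 * pi
V = 596.772 * pi / 3
V = 624.94
624.94 mm^3


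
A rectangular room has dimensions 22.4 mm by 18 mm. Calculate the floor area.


Shape: rectangle
Length l = 22.4 mm, Width w = 18 mm
Formula: A = l * w
A = 22.4 * 18
A = 403.2
403.2 mm^2


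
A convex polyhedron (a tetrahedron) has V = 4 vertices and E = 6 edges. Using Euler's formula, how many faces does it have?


Polyhedron: tetrahedron
Euler's formula for convex polyhedra: V - E + F = 2
Given: V = 4 vertices and E = 6 edges
Solve for F:
F = 2 + E - V = 2 + 6 - 4 = 4
4 faces


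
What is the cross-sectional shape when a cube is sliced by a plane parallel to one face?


Solid: cube
Cutting plane: parallel to one face
Visualize the intersection of the plane with the solid's surface.
The boundary of the cut region is a square.
square


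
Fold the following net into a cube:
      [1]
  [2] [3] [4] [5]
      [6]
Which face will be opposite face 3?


Net: cross layout. Take square 3 as the base (bottom).
Fold the four squares in the horizontal row up around 3: 2 -> left, 4 -> right, 5 wraps to the top.
Fold 1 and 6 up from 3: 1 -> back, 6 -> front.
Opposite pairs are therefore: (1, 6), (2, 4), (3, 5).
Face 3 is opposite face 5.
face 5


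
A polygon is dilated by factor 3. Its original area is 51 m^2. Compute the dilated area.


Linear scale factor k = 3
Original area = 51 m^2
Rule: under a linear scaling by k, areas scale by k^2.
k^2 = 3^2 = 9
New area = 51 * 9
New area = 459
459 m^2


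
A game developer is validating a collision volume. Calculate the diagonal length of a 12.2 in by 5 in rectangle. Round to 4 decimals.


Shape: rectangle (diagonal via Pythagoras)
Sides: 12.2 in and 5 in
Formula: d = sqrt(l^2 + w^2)
l^2 = 148.84, w^2 = 25
l^2 + w^2 = 173.84
d = sqrt(173.84)
d = 13.1848
13.1848 in


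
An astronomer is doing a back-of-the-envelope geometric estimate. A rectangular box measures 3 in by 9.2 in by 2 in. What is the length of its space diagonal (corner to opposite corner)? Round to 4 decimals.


Shape: rectangular box (space diagonal)
l = 3 in, w = 9.2 in, h = 2 in
Visualize: the diagonal of the base, then a right triangle with that diagonal and the height.
Formula: d = sqrt(l^2 + w^2 + h^2)
l^2 + w^2 + h^2 = 9 + 84.64 + 4 = 97.64
d = sqrt(97.64)
d = 9.8813
9.8813 in


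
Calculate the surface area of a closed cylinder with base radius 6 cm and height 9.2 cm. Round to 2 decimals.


Shape: closed cylinder
Radius r = 6 cm, Height h = 9.2 cm
Formula: SA = 2*pi*r^2 + 2*pi*r*h = 2*pi*r*(r + h)
r + h = 15.2
2 * r * (r + h) = 2 * 6 * 15.2 = 182.4
SA = 182.4 * pi
SA = 573.03
573.03 cm^2


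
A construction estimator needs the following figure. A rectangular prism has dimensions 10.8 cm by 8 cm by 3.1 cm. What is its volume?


Shape: rectangular prism
l = 10.8 cm, w = 8 cm, h = 3.1 cm
Formula: V = l * w * h
V = 10.8 * 8 * 3.1
V = 86.4 * 3.1
V = 267.84
267.84 cm^3


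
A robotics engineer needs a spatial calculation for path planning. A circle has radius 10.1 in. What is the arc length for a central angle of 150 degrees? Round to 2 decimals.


Shape: circular arc
Radius r = 10.1 in, Angle = 150 degrees
Formula: L = (angle/360) * 2 * pi * r
2 * pi * r = 20.2 * pi
L = (150/360) * 20.2 * pi
L = 8.416667 * pi
L = 26.44
26.44 in


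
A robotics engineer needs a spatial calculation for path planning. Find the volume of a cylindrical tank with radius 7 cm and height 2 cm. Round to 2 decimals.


Shape: cylinder
Radius r = 7 cm, Height h = 2 cm
Formula: V = pi * r^2 * h
r^2 = 49
V = pi * 49 * 2
V = 98 * pi
V = 307.88
307.88 cm^3


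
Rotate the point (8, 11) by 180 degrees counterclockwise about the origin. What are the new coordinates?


Transformation: rotation about the origin
Original point: (8, 11)
Rule for 180 deg: (x, y) -> (-x, -y)
Apply: (8, 11) -> (-8, -11)
(-8, -11)


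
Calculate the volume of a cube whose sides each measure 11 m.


Shape: cube
Side s = 11 m
Formula: V = s^3
V = 11 * 11 * 11
V = 121 * 11
V = 1331
1331 m^3


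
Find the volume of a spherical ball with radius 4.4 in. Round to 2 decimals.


Shape: sphere
Radius r = 4.4 in
Formula: V = (4/3) * pi * r^3
r^3 = 85.184
(4/3) * 85.184 = 113.578667
V = 113.578667 * pi
V = 356.82
356.82 in^3


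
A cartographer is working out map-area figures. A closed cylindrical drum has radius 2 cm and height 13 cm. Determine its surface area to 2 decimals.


Shape: closed cylinder
Radius r = 2 cm, Height h = 13 cm
Formula: SA = 2*pi*r^2 + 2*pi*r*h = 2*pi*r*(r + h)
r + h = 15
2 * r * (r + h) = 2 * 2 * 15 = 60
SA = 60 * pi
SA = 188.5
188.5 cm^2


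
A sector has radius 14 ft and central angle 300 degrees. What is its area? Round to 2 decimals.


Shape: circular sector
Radius r = 14 ft, Angle = 300 degrees
Formula: A = (angle/360) * pi * r^2
r^2 = 196
Fraction of circle = 300/360
A = (300/360) * pi * 196
A = 163.333333 * pi
A = 513.13
513.13 ft^2


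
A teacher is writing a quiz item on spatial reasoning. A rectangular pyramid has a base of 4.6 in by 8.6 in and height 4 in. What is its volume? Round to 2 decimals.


Shape: rectangular pyramid
Base: 4.6 in x 8.6 in, Height h = 4 in
Formula: V = (1/3) * base_area * h
base_area = 4.6 * 8.6 = 39.56
base_area * h = 39.56 * 4 = 158.24
V = 158.24 / 3
V = 52.75
52.75 in^3


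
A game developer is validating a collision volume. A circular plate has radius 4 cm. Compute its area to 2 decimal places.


Shape: circle
Radius r = 4 cm
Formula: A = pi * r^2
r^2 = 4^2 = 16
A = pi * 16
A = 50.27
50.27 cm^2


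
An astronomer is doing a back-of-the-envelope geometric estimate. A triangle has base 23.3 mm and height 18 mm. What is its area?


Shape: triangle
Base b = 23.3 mm, Height h = 18 mm
Formula: A = (1/2) * b * h
A = 0.5 * 23.3 * 18
A = 0.5 * 419.4
A = 209.7
209.7 mm^2


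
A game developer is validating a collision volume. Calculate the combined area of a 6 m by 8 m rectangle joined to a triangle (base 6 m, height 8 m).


Composite shape: rectangle + triangle
Rectangle area = 6 * 8 = 48
Triangle area = 0.5 * 6 * 8 = 24
Total = 48 + 24
Total = 72
72 m^2


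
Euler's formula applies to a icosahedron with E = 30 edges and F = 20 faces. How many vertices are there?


Polyhedron: icosahedron
Euler's formula for convex polyhedra: V - E + F = 2
Given: E = 30 edges and F = 20 faces
Solve for V:
V = 2 + E - F = 2 + 30 - 20 = 12
12 vertices


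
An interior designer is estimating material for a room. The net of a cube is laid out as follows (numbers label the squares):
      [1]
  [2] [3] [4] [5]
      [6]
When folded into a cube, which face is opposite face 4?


Net: cross layout. Take square 3 as the base (bottom).
Fold the four squares in the horizontal row up around 3: 2 -> left, 4 -> right, 5 wraps to the top.
Fold 1 and 6 up from 3: 1 -> back, 6 -> front.
Opposite pairs are therefore: (1, 6), (2, 4), (3, 5).
Face 4 is opposite face 2.
face 2


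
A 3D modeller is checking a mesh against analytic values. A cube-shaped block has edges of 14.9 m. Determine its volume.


Shape: cube
Side s = 14.9 m
Formula: V = s^3
V = 14.9 * 14.9 * 14.9
V = 222.01 * 14.9
V = 3307.949
3307.949 m^3


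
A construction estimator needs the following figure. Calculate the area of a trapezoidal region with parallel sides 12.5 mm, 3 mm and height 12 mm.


Shape: trapezoid
Parallel sides a = 12.5 mm, b = 3 mm; Height h = 12 mm
Formula: A = (a + b) * h / 2
a + b = 12.5 + 3 = 15.5
A = 15.5 * 12 / 2
A = 186 / 2
A = 93
93 mm^2


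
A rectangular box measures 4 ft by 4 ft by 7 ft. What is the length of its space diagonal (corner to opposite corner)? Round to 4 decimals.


Shape: rectangular box (space diagonal)
l = 4 ft, w = 4 ft, h = 7 ft
Visualize: the diagonal of the base, then a right triangle with that diagonal and the height.
Formula: d = sqrt(l^2 + w^2 + h^2)
l^2 + w^2 + h^2 = 16 + 16 + 49 = 81
d = sqrt(81)
d = 9.0
9 ft


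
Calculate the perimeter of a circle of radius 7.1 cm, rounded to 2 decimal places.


Shape: circle
Radius r = 7.1 cm
Formula: C = 2 * pi * r
C = 2 * pi * 7.1
C = 14.2 * pi
C = 44.61
44.61 cm


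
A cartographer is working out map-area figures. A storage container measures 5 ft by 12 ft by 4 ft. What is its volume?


Shape: rectangular prism
l = 5 ft, w = 12 ft, h = 4 ft
Formula: V = l * w * h
V = 5 * 12 * 4
V = 60 * 4
V = 240
240 ft^3


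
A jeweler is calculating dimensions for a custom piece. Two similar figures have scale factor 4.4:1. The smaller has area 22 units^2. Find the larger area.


Linear scale factor k = 4.4
Original area = 22 units^2
Rule: under a linear scaling by k, areas scale by k^2.
k^2 = 4.4^2 = 19.36
New area = 22 * 19.36
New area = 425.92
425.92 units^2


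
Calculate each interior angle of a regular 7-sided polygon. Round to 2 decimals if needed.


Shape: regular heptagon (7 sides)
Formula: interior angle = (n - 2) * 180 / n
(n - 2) = 5
(n - 2) * 180 = 900
angle = 900 / 7
angle = 128.57
128.57 degrees


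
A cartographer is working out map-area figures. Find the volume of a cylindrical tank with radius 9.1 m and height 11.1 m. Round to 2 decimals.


Shape: cylinder
Radius r = 9.1 m, Height h = 11.1 m
Formula: V = pi * r^2 * h
r^2 = 82.81
V = pi * 82.81 * 11.1
V = 919.191 * pi
V = 2887.72
2887.72 m^3


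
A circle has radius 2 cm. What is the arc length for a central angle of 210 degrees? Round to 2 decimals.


Shape: circular arc
Radius r = 2 cm, Angle = 210 degrees
Formula: L = (angle/360) * 2 * pi * r
2 * pi * r = 4 * pi
L = (210/360) * 4 * pi
L = 2.333333 * pi
L = 7.33
7.33 cm


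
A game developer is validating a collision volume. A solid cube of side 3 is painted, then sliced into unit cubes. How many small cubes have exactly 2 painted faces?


Large cube: 3 x 3 x 3, cut into unit cubes.
n = 3, so n - 2 = 1
Cubes with 2 painted faces lie along the edges, excluding corners.
A cube has 12 edges; each contributes (n - 2) = 1 such cubes.
Count = 12 * 1 = 12
12 unit cubes


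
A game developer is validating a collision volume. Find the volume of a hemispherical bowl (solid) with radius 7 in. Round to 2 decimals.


Shape: hemisphere (half of a sphere)
Radius r = 7 in
Formula: V = (1/2) * (4/3) * pi * r^3 = (2/3) * pi * r^3
r^3 = 343
(2/3) * 343 = 228.666667
V = 228.666667 * pi
V = 718.38
718.38 in^3


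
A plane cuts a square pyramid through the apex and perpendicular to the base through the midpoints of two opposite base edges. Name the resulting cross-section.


Solid: square pyramid
Cutting plane: through the apex and perpendicular to the base through the midpoints of two opposite base edges
Visualize the intersection of the plane with the solid's surface.
The boundary of the cut region is a isosceles triangle.
isosceles triangle


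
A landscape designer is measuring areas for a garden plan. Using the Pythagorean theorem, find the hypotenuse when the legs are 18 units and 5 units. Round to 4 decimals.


Shape: right triangle
Legs a = 18 units, b = 5 units
Formula: c = sqrt(a^2 + b^2)
a^2 = 324, b^2 = 25
a^2 + b^2 = 349
c = sqrt(349)
c = 18.6815
18.6815 units


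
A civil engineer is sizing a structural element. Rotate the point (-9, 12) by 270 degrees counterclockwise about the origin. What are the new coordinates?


Transformation: rotation about the origin
Original point: (-9, 12)
Rule for 270 deg counterclockwise: (x, y) -> (y, -x)
Apply: (-9, 12) -> (12, 9)
(12, 9)


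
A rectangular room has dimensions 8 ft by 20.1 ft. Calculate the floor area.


Shape: rectangle
Length l = 8 ft, Width w = 20.1 ft
Formula: A = l * w
A = 8 * 20.1
A = 160.8
160.8 ft^2


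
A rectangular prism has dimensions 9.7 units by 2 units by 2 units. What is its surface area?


Shape: rectangular prism
l = 9.7 units, w = 2 units, h = 2 units
Formula: SA = 2(lw + lh + wh)
lw = 19.4, lh = 19.4, wh = 4
lw + lh + wh = 42.8
SA = 2 * 42.8
SA = 85.6
85.6 units^2


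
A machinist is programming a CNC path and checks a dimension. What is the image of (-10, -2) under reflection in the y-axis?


Transformation: reflection
Original point: (-10, -2)
Rule for reflection over the y-axis: (x, y) -> (-x, y)
Apply: (-10, -2) -> (10, -2)
(10, -2)


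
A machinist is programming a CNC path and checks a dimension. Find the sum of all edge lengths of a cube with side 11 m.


Shape: cube
Side s = 11 m
A cube has 12 edges, all equal.
Formula: total edge length = 12 * s
Total = 12 * 11
Total = 132
132 m


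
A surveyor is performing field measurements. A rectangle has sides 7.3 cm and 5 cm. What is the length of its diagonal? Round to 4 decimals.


Shape: rectangle (diagonal via Pythagoras)
Sides: 7.3 cm and 5 cm
Formula: d = sqrt(l^2 + w^2)
l^2 = 53.29, w^2 = 25
l^2 + w^2 = 78.29
d = sqrt(78.29)
d = 8.8482
8.8482 cm


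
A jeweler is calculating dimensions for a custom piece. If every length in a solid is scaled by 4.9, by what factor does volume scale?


Linear scale factor k = 4.9
Rule: under a linear scaling by k, volumes scale by k^3.
k^3 = 4.9 * 4.9 * 4.9
k^3 = 24.01 * 4.9
k^3 = 117.649
Volume scales by a factor of 117.649.
117.649 (dimensionless)


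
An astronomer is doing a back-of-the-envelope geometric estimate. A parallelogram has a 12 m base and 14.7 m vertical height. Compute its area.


Shape: parallelogram
Base b = 12 m, Height h = 14.7 m
Formula: A = b * h
A = 12 * 14.7
A = 176.4
176.4 m^2


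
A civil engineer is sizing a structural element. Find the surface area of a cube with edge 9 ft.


Shape: cube
Side s = 9 ft
A cube has 6 square faces.
Formula: SA = 6 * s^2
s^2 = 81
SA = 6 * 81
SA = 486
486 ft^2


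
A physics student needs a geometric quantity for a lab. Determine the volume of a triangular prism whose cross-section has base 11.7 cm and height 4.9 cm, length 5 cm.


Shape: triangular prism
Triangle base = 11.7 cm, triangle height = 4.9 cm, prism length L = 5 cm
Formula: V = (1/2 * b * h_tri) * L
Cross-section area = 0.5 * 11.7 * 4.9 = 28.665
V = 28.665 * 5
V = 143.325
143.325 cm^3


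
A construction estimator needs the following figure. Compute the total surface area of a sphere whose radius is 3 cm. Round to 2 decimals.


Shape: sphere
Radius r = 3 cm
Formula: SA = 4 * pi * r^2
r^2 = 9
SA = 4 * pi * 9
SA = 36 * pi
SA = 113.1
113.1 cm^2


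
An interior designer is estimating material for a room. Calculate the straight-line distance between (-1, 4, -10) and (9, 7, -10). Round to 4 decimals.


3D distance between two points
P1 = (-1, 4, -10), P2 = (9, 7, -10)
Formula: d = sqrt((x2-x1)^2 + (y2-y1)^2 + (z2-z1)^2)
dx = 9 - -1 = 10
dy = 7 - 4 = 3
dz = -10 - -10 = 0
dx^2 + dy^2 + dz^2 = 100 + 9 + 0 = 109
d = sqrt(109)
d = 10.4403
10.4403 units


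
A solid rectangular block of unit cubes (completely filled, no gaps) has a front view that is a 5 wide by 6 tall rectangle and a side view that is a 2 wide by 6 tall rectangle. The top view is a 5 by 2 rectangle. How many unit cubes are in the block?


Orthographic views of a solid rectangular block:
Front view 5 x 6 -> length = 5, height = 6
Side view 2 x 6 -> width = 2, height = 6 (consistent)
Top view 5 x 2 -> confirms length = 5, width = 2
The block is 5 x 2 x 6.
Total unit cubes = 5 * 2 * 6 = 60
60 unit cubes


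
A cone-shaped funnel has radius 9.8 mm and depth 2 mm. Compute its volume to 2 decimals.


Shape: cone
Radius r = 9.8 mm, Height h = 2 mm
Formula: V = (1/3) * pi * r^2 * h
r^2 = 96.04
pi * r^2 * h = pi * 96.04 * 2 = 192.08 * pi
V = 192.08 * pi / 3
V = 201.15
201.15 mm^3


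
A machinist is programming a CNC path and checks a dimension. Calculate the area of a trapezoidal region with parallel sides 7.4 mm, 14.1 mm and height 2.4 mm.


Shape: trapezoid
Parallel sides a = 7.4 mm, b = 14.1 mm; Height h = 2.4 mm
Formula: A = (a + b) * h / 2
a + b = 7.4 + 14.1 = 21.5
A = 21.5 * 2.4 / 2
A = 51.6 / 2
A = 25.8
25.8 mm^2


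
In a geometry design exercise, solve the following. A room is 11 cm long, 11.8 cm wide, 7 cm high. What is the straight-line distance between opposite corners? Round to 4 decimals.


Shape: rectangular box (space diagonal)
l = 11 cm, w = 11.8 cm, h = 7 cm
Visualize: the diagonal of the base, then a right triangle with that diagonal and the height.
Formula: d = sqrt(l^2 + w^2 + h^2)
l^2 + w^2 + h^2 = 121 + 139.24 + 49 = 309.24
d = sqrt(309.24)
d = 17.5852
17.5852 cm


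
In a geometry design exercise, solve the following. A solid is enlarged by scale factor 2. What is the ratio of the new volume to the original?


Linear scale factor k = 2
Rule: under a linear scaling by k, volumes scale by k^3.
k^3 = 2 * 2 * 2
k^3 = 4 * 2
k^3 = 8
Volume scales by a factor of 8.
8 (dimensionless)


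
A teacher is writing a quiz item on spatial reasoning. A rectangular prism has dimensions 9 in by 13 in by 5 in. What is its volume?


Shape: rectangular prism
l = 9 in, w = 13 in, h = 5 in
Formula: V = l * w * h
V = 9 * 13 * 5
V = 117 * 5
V = 585
585 in^3


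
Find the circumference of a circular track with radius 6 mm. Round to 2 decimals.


Shape: circle
Radius r = 6 mm
Formula: C = 2 * pi * r
C = 2 * pi * 6
C = 12 * pi
C = 37.7
37.7 mm


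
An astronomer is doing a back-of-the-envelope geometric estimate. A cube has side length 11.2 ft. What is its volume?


Shape: cube
Side s = 11.2 ft
Formula: V = s^3
V = 11.2 * 11.2 * 11.2
V = 125.44 * 11.2
V = 1404.928
1404.928 ft^3


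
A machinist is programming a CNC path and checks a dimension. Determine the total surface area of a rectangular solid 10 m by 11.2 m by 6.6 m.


Shape: rectangular prism
l = 10 m, w = 11.2 m, h = 6.6 m
Formula: SA = 2(lw + lh + wh)
lw = 112, lh = 66, wh = 73.92
lw + lh + wh = 251.92
SA = 2 * 251.92
SA = 503.84
503.84 m^2


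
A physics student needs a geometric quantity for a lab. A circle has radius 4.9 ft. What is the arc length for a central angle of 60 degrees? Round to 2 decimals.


Shape: circular arc
Radius r = 4.9 ft, Angle = 60 degrees
Formula: L = (angle/360) * 2 * pi * r
2 * pi * r = 9.8 * pi
L = (60/360) * 9.8 * pi
L = 1.633333 * pi
L = 5.13
5.13 ft


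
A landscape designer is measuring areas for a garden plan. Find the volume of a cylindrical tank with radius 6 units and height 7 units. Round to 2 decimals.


Shape: cylinder
Radius r = 6 units, Height h = 7 units
Formula: V = pi * r^2 * h
r^2 = 36
V = pi * 36 * 7
V = 252 * pi
V = 791.68
791.68 units^3


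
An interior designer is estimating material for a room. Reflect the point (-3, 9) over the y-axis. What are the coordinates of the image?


Transformation: reflection
Original point: (-3, 9)
Rule for reflection over the y-axis: (x, y) -> (-x, y)
Apply: (-3, 9) -> (3, 9)
(3, 9)


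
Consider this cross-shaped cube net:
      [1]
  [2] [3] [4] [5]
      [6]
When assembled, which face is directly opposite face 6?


Net: cross layout. Take square 3 as the base (bottom).
Fold the four squares in the horizontal row up around 3: 2 -> left, 4 -> right, 5 wraps to the top.
Fold 1 and 6 up from 3: 1 -> back, 6 -> front.
Opposite pairs are therefore: (1, 6), (2, 4), (3, 5).
Face 6 is opposite face 1.
face 1


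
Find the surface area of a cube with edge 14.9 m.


Shape: cube
Side s = 14.9 m
A cube has 6 square faces.
Formula: SA = 6 * s^2
s^2 = 222.01
SA = 6 * 222.01
SA = 1332.06
1332.06 m^2


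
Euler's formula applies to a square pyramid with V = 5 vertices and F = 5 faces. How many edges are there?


Polyhedron: square pyramid
Euler's formula for convex polyhedra: V - E + F = 2
Given: V = 5 vertices and F = 5 faces
Solve for E:
E = V + F - 2 = 5 + 5 - 2 = 8
8 edges


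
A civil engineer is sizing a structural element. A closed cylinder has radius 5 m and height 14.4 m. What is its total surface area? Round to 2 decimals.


Shape: closed cylinder
Radius r = 5 m, Height h = 14.4 m
Formula: SA = 2*pi*r^2 + 2*pi*r*h = 2*pi*r*(r + h)
r + h = 19.4
2 * r * (r + h) = 2 * 5 * 19.4 = 194
SA = 194 * pi
SA = 609.47
609.47 m^2


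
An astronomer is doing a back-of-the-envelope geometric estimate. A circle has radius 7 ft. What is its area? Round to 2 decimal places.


Shape: circle
Radius r = 7 ft
Formula: A = pi * r^2
r^2 = 7^2 = 49
A = pi * 49
A = 153.94
153.94 ft^2


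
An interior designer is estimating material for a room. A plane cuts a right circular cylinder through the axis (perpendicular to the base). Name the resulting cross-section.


Solid: right circular cylinder
Cutting plane: through the axis (perpendicular to the base)
Visualize the intersection of the plane with the solid's surface.
The boundary of the cut region is a rectangle.
rectangle


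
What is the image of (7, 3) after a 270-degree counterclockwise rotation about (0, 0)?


Transformation: rotation about the origin
Original point: (7, 3)
Rule for 270 deg counterclockwise: (x, y) -> (y, -x)
Apply: (7, 3) -> (3, -7)
(3, -7)


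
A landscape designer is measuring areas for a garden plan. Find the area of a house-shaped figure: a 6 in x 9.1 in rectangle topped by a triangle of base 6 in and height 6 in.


Composite shape: rectangle + triangle
Rectangle area = 6 * 9.1 = 54.6
Triangle area = 0.5 * 6 * 6 = 18
Total = 54.6 + 18
Total = 72.6
72.6 in^2


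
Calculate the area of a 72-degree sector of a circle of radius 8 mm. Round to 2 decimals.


Shape: circular sector
Radius r = 8 mm, Angle = 72 degrees
Formula: A = (angle/360) * pi * r^2
r^2 = 64
Fraction of circle = 72/360
A = (72/360) * pi * 64
A = 12.8 * pi
A = 40.21
40.21 mm^2


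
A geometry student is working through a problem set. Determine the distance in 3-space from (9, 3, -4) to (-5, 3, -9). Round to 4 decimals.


3D distance between two points
P1 = (9, 3, -4), P2 = (-5, 3, -9)
Formula: d = sqrt((x2-x1)^2 + (y2-y1)^2 + (z2-z1)^2)
dx = -5 - 9 = -14
dy = 3 - 3 = 0
dz = -9 - -4 = -5
dx^2 + dy^2 + dz^2 = 196 + 0 + 25 = 221
d = sqrt(221)
d = 14.8661
14.8661 units


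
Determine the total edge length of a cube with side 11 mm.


Shape: cube
Side s = 11 mm
A cube has 12 edges, all equal.
Formula: total edge length = 12 * s
Total = 12 * 11
Total = 132
132 mm


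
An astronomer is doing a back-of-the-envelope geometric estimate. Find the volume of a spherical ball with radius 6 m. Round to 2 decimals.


Shape: sphere
Radius r = 6 m
Formula: V = (4/3) * pi * r^3
r^3 = 216
(4/3) * 216 = 288
V = 288 * pi
V = 904.78
904.78 m^3


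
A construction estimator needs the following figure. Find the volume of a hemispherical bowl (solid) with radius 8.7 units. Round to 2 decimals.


Shape: hemisphere (half of a sphere)
Radius r = 8.7 units
Formula: V = (1/2) * (4/3) * pi * r^3 = (2/3) * pi * r^3
r^3 = 658.503
(2/3) * 658.503 = 439.002
V = 439.002 * pi
V = 1379.17
1379.17 units^3


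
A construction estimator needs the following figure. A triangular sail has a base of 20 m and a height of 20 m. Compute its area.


Shape: triangle
Base b = 20 m, Height h = 20 m
Formula: A = (1/2) * b * h
A = 0.5 * 20 * 20
A = 0.5 * 400
A = 200
200 m^2


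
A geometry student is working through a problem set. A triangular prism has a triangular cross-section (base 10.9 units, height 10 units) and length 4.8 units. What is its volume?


Shape: triangular prism
Triangle base = 10.9 units, triangle height = 10 units, prism length L = 4.8 units
Formula: V = (1/2 * b * h_tri) * L
Cross-section area = 0.5 * 10.9 * 10 = 54.5
V = 54.5 * 4.8
V = 261.6
261.6 units^3


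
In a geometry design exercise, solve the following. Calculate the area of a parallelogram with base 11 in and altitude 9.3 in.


Shape: parallelogram
Base b = 11 in, Height h = 9.3 in
Formula: A = b * h
A = 11 * 9.3
A = 102.3
102.3 in^2


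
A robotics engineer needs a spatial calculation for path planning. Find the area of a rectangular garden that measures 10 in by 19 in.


Shape: rectangle
Length l = 10 in, Width w = 19 in
Formula: A = l * w
A = 10 * 19
A = 190
190 in^2


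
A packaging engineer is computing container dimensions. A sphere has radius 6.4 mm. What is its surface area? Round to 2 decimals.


Shape: sphere
Radius r = 6.4 mm
Formula: SA = 4 * pi * r^2
r^2 = 40.96
SA = 4 * pi * 40.96
SA = 163.84 * pi
SA = 514.72
514.72 mm^2


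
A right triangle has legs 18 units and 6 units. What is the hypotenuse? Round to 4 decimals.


Shape: right triangle
Legs a = 18 units, b = 6 units
Formula: c = sqrt(a^2 + b^2)
a^2 = 324, b^2 = 36
a^2 + b^2 = 360
c = sqrt(360)
c = 18.9737
18.9737 units


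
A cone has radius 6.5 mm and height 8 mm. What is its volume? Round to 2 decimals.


Shape: cone
Radius r = 6.5 mm, Height h = 8 mm
Formula: V = (1/3) * pi * r^2 * h
r^2 = 42.25
pi * r^2 * h = pi * 42.25 * 8 = 338 * pi
V = 338 * pi / 3
V = 353.95
353.95 mm^3


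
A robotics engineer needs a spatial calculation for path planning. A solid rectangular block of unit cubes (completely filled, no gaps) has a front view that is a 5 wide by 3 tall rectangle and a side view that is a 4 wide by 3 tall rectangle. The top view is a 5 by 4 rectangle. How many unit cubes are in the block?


Orthographic views of a solid rectangular block:
Front view 5 x 3 -> length = 5, height = 3
Side view 4 x 3 -> width = 4, height = 3 (consistent)
Top view 5 x 4 -> confirms length = 5, width = 4
The block is 5 x 4 x 3.
Total unit cubes = 5 * 4 * 3 = 60
60 unit cubes


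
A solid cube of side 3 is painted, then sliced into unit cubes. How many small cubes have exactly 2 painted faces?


Large cube: 3 x 3 x 3, cut into unit cubes.
n = 3, so n - 2 = 1
Cubes with 2 painted faces lie along the edges, excluding corners.
A cube has 12 edges; each contributes (n - 2) = 1 such cubes.
Count = 12 * 1 = 12
12 unit cubes


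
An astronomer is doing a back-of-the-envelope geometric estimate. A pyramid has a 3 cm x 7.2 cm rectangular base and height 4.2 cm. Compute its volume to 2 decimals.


Shape: rectangular pyramid
Base: 3 cm x 7.2 cm, Height h = 4.2 cm
Formula: V = (1/3) * base_area * h
base_area = 3 * 7.2 = 21.6
base_area * h = 21.6 * 4.2 = 90.72
V = 90.72 / 3
V = 30.24
30.24 cm^3


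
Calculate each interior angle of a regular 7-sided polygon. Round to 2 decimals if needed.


Shape: regular heptagon (7 sides)
Formula: interior angle = (n - 2) * 180 / n
(n - 2) = 5
(n - 2) * 180 = 900
angle = 900 / 7
angle = 128.57
128.57 degrees


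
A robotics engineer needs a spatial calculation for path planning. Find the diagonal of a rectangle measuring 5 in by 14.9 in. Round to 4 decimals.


Shape: rectangle (diagonal via Pythagoras)
Sides: 5 in and 14.9 in
Formula: d = sqrt(l^2 + w^2)
l^2 = 25, w^2 = 222.01
l^2 + w^2 = 247.01
d = sqrt(247.01)
d = 15.7166
15.7166 in


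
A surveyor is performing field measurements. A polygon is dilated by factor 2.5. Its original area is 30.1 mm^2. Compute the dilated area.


Linear scale factor k = 2.5
Original area = 30.1 mm^2
Rule: under a linear scaling by k, areas scale by k^2.
k^2 = 2.5^2 = 6.25
New area = 30.1 * 6.25
New area = 188.125
188.125 mm^2


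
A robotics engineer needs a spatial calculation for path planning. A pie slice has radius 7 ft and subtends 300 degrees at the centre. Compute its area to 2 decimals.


Shape: circular sector
Radius r = 7 ft, Angle = 300 degrees
Formula: A = (angle/360) * pi * r^2
r^2 = 49
Fraction of circle = 300/360
A = (300/360) * pi * 49
A = 40.833333 * pi
A = 128.28
128.28 ft^2


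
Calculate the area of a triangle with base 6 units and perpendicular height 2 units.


Shape: triangle
Base b = 6 units, Height h = 2 units
Formula: A = (1/2) * b * h
A = 0.5 * 6 * 2
A = 0.5 * 12
A = 6
6 units^2


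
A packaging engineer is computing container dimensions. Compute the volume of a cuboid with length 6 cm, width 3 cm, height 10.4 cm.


Shape: rectangular prism
l = 6 cm, w = 3 cm, h = 10.4 cm
Formula: V = l * w * h
V = 6 * 3 * 10.4
V = 18 * 10.4
V = 187.2
187.2 cm^3


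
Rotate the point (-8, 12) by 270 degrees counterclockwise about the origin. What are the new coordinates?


Transformation: rotation about the origin
Original point: (-8, 12)
Rule for 270 deg counterclockwise: (x, y) -> (y, -x)
Apply: (-8, 12) -> (12, 8)
(12, 8)


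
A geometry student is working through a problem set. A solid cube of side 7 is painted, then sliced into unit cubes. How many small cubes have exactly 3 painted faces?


Large cube: 7 x 7 x 7, cut into unit cubes.
Cubes with 3 painted faces are at the corners. A cube always has 8 corners.
Count = 8
8 unit cubes
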